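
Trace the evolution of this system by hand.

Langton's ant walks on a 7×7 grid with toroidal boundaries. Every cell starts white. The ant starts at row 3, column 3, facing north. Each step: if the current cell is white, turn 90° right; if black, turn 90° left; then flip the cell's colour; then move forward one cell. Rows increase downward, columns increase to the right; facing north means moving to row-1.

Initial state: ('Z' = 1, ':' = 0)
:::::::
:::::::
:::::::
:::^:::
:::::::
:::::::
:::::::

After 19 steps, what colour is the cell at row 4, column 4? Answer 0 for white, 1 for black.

1

0) :::::::
:::::::
:::::::
:::^:::
:::::::
:::::::
:::::::
1) :::::::
:::::::
:::::::
:::Z>::
:::::::
:::::::
:::::::
2) :::::::
:::::::
:::::::
:::ZZ::
::::v::
:::::::
:::::::
3) :::::::
:::::::
:::::::
:::ZZ::
:::<Z::
:::::::
:::::::
4) :::::::
:::::::
:::::::
:::^Z::
:::ZZ::
:::::::
:::::::
5) :::::::
:::::::
:::::::
::<:Z::
:::ZZ::
:::::::
:::::::
6) :::::::
:::::::
::^::::
::Z:Z::
:::ZZ::
:::::::
:::::::
7) :::::::
:::::::
::Z>:::
::Z:Z::
:::ZZ::
:::::::
:::::::
8) :::::::
:::::::
::ZZ:::
::ZvZ::
:::ZZ::
:::::::
:::::::
9) :::::::
:::::::
::ZZ:::
::<ZZ::
:::ZZ::
:::::::
:::::::
10) :::::::
:::::::
::ZZ:::
:::ZZ::
::vZZ::
:::::::
:::::::
11) :::::::
:::::::
::ZZ:::
:::ZZ::
:<ZZZ::
:::::::
:::::::
12) :::::::
:::::::
::ZZ:::
:^:ZZ::
:ZZZZ::
:::::::
:::::::
13) :::::::
:::::::
::ZZ:::
:Z>ZZ::
:ZZZZ::
:::::::
:::::::
14) :::::::
:::::::
::ZZ:::
:ZZZZ::
:ZvZZ::
:::::::
:::::::
15) :::::::
:::::::
::ZZ:::
:ZZZZ::
:Z:>Z::
:::::::
:::::::
16) :::::::
:::::::
::ZZ:::
:ZZ^Z::
:Z::Z::
:::::::
:::::::
17) :::::::
:::::::
::ZZ:::
:Z<:Z::
:Z::Z::
:::::::
:::::::
18) :::::::
:::::::
::ZZ:::
:Z::Z::
:Zv:Z::
:::::::
:::::::
19) :::::::
:::::::
::ZZ:::
:Z::Z::
:<Z:Z::
:::::::
:::::::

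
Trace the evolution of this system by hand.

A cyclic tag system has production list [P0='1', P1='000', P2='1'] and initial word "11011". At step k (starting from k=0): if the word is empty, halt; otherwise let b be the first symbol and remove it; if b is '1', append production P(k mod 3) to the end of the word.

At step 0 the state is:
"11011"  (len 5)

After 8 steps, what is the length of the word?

6

[0] "11011"  (len 5)
[1] "10111"  (len 5)
[2] "0111000"  (len 7)
[3] "111000"  (len 6)
[4] "110001"  (len 6)
[5] "10001000"  (len 8)
[6] "00010001"  (len 8)
[7] "0010001"  (len 7)
[8] "010001"  (len 6)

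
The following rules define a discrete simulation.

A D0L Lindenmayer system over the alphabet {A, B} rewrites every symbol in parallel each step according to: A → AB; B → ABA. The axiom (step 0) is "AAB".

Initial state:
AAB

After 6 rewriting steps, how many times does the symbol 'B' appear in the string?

k=0  AAB
k=1  ABABABA
k=2  ABABAABABAABABAAB
k=3  ABABAABABAABABABAABABAABABABAABABAABABABA
k=4  ABABAABABAABABABAABABAABABABAABABAABABAABABABAABABAABABABAABABAABABAABABABAABABAABABABAABABAABABAAB
k=5  ABABAABABAABABABAABABAABABABAABABAABABAABABABAABABAABABABA…ABABAABABAABABABAABABAABABAABABABAABABAABABABAABABAABABABA  (len 239)
k=6  ABABAABABAABABABAABABAABABABAABABAABABAABABABAABABAABABABA…ABABAABABAABABABAABABAABABAABABABAABABAABABABAABABAABABAAB  (len 577)

239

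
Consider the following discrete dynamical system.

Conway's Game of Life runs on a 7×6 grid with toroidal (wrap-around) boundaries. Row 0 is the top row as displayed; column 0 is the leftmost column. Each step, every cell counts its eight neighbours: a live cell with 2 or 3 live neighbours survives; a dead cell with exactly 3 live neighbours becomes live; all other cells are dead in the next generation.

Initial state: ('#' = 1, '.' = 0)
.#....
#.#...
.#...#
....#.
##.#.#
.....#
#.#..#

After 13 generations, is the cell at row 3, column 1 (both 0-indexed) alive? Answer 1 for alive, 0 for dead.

k=0  .#....
#.#...
.#...#
....#.
##.#.#
.....#
#.#..#
k=1  ..#..#
#.#...
##...#
.##.#.
#....#
..#...
##...#
k=2  ..#..#
..#...
...#.#
..#.#.
#.##.#
......
###..#
k=3  ..##.#
..###.
..###.
###...
.#####
...##.
###..#
k=4  .....#
.#...#
....##
#.....
.....#
......
##...#
k=5  .#..##
.....#
....##
#...#.
......
.....#
#....#
k=6  ....#.
......
#...#.
....#.
.....#
#....#
......
k=7  ......
.....#
.....#
....#.
#...##
#....#
.....#
k=8  ......
......
....##
#...#.
#...#.
......
#....#
k=9  ......
......
....##
#..##.
......
#.....
......
k=10  ......
......
...###
...##.
.....#
......
......
k=11  ......
....#.
...#.#
...#..
....#.
......
......
k=12  ......
....#.
...#..
...#..
......
......
......
k=13  ......
......
...##.
......
......
......
......

0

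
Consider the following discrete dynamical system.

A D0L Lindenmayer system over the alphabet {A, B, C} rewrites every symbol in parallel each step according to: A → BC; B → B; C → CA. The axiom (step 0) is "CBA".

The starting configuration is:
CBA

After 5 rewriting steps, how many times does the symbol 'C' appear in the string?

[0] CBA
[1] CABBC
[2] CABCBBCA
[3] CABCBCABBCABC
[4] CABCBCABCABCBBCABCBCA
[5] CABCBCABCABCBCABCBCABBCABCBCABCABC

13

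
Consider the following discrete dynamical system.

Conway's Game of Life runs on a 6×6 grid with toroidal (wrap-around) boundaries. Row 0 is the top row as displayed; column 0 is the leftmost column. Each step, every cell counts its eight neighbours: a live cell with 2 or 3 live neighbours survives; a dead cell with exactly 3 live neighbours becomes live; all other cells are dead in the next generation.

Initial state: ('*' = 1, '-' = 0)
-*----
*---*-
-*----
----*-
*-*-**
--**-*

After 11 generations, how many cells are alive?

4

gen 0: -*----
*---*-
-*----
----*-
*-*-**
--**-*
gen 1: ******
**----
-----*
**-**-
***---
--**-*
gen 2: ------
---*--
--*-**
---**-
------
------
gen 3: ------
---**-
--*--*
---***
------
------
gen 4: ------
---**-
--*--*
---***
----*-
------
gen 5: ------
---**-
--*--*
---*-*
---***
------
gen 6: ------
---**-
--*--*
*-**-*
---*-*
----*-
gen 7: ---**-
---**-
***--*
****-*
*-**-*
----*-
gen 8: -----*
**----
------
------
------
--*---
gen 9: **----
*-----
------
------
------
------
gen 10: **----
**----
------
------
------
------
gen 11: **----
**----
------
------
------
------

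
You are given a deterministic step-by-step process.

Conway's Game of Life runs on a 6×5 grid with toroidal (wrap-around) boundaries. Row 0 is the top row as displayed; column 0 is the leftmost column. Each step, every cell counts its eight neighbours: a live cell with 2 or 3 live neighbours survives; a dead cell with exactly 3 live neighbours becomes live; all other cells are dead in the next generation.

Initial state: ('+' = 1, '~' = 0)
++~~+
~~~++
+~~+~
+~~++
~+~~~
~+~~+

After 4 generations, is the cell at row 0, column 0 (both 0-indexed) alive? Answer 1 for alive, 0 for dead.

0

step 0: ++~~+
~~~++
+~~+~
+~~++
~+~~~
~+~~+
step 1: ~++~~
~+++~
+~+~~
++++~
~+++~
~++~+
step 2: ~~~~~
+~~+~
+~~~~
+~~~~
~~~~~
~~~~~
step 3: ~~~~~
~~~~+
++~~~
~~~~~
~~~~~
~~~~~
step 4: ~~~~~
+~~~~
+~~~~
~~~~~
~~~~~
~~~~~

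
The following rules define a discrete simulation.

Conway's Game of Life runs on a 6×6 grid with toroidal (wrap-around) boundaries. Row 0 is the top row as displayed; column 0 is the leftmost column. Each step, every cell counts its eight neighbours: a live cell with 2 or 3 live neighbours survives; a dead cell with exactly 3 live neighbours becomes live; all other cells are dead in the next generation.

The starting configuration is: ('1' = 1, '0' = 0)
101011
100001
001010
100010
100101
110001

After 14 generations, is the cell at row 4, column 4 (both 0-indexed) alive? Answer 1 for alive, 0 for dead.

1

t=0: 101011
100001
001010
100010
100101
110001
t=1: 000010
100000
110110
110010
000000
001100
t=2: 000100
110110
001110
111110
011100
000100
t=3: 000100
010001
000000
100001
100000
000110
t=4: 001100
000000
000001
100001
100010
000110
t=5: 001110
000000
100001
100010
100110
001011
t=6: 001011
000111
100001
110110
110000
011000
t=7: 111001
000100
011000
001010
000101
001101
t=8: 110001
000100
011000
011010
000001
000101
t=9: 101001
000000
010000
111100
101101
000001
t=10: 100001
110000
110000
000111
000101
001100
t=11: 101001
000000
011010
001101
000001
101101
t=12: 101111
101101
011010
111101
010001
001100
t=13: 100000
000000
000000
000101
000001
000000
t=14: 000000
000000
000000
000010
000010
000000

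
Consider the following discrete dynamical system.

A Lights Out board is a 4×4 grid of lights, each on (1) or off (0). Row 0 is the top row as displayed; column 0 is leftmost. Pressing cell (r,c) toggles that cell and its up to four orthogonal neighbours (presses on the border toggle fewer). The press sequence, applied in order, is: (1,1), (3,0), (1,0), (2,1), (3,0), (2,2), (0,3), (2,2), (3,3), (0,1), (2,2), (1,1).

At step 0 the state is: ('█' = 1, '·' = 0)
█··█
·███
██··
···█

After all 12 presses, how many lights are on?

[0] █··█
·███
██··
···█
[1] ██·█
█··█
█···
···█
[2] ██·█
█··█
····
██·█
[3] ·█·█
·█·█
█···
██·█
[4] ·█·█
···█
·██·
█··█
[5] ·█·█
···█
███·
·█·█
[6] ·█·█
··██
█··█
·███
[7] ·██·
··█·
█··█
·███
[8] ·██·
····
███·
·█·█
[9] ·██·
····
████
·██·
[10] █···
·█··
████
·██·
[11] █···
·██·
█···
·█··
[12] ██··
█···
██··
·█··

6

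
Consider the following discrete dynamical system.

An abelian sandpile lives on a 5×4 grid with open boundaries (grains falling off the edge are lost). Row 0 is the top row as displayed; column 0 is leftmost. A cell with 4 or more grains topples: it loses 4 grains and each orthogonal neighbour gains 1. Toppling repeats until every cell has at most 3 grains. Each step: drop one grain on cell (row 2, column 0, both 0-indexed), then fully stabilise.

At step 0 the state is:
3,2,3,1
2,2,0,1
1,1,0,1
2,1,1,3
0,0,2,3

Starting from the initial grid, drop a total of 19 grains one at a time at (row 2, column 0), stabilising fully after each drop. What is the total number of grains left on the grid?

34

t=0: 3,2,3,1
2,2,0,1
1,1,0,1
2,1,1,3
0,0,2,3
t=1: 3,2,3,1
2,2,0,1
2,1,0,1
2,1,1,3
0,0,2,3
t=2: 3,2,3,1
2,2,0,1
3,1,0,1
2,1,1,3
0,0,2,3
t=3: 3,2,3,1
3,2,0,1
0,2,0,1
3,1,1,3
0,0,2,3
t=4: 3,2,3,1
3,2,0,1
1,2,0,1
3,1,1,3
0,0,2,3
t=5: 3,2,3,1
3,2,0,1
2,2,0,1
3,1,1,3
0,0,2,3
t=6: 3,2,3,1
3,2,0,1
3,2,0,1
3,1,1,3
0,0,2,3
t=7: 0,3,3,1
1,3,0,1
2,3,0,1
0,2,1,3
1,0,2,3
t=8: 0,3,3,1
1,3,0,1
3,3,0,1
0,2,1,3
1,0,2,3
t=9: 1,1,0,2
3,1,2,1
1,1,1,1
1,3,1,3
1,0,2,3
t=10: 1,1,0,2
3,1,2,1
2,1,1,1
1,3,1,3
1,0,2,3
t=11: 1,1,0,2
3,1,2,1
3,1,1,1
1,3,1,3
1,0,2,3
t=12: 2,1,0,2
0,2,2,1
1,2,1,1
2,3,1,3
1,0,2,3
t=13: 2,1,0,2
0,2,2,1
2,2,1,1
2,3,1,3
1,0,2,3
t=14: 2,1,0,2
0,2,2,1
3,2,1,1
2,3,1,3
1,0,2,3
t=15: 2,1,0,2
1,2,2,1
0,3,1,1
3,3,1,3
1,0,2,3
t=16: 2,1,0,2
1,2,2,1
1,3,1,1
3,3,1,3
1,0,2,3
t=17: 2,1,0,2
1,2,2,1
2,3,1,1
3,3,1,3
1,0,2,3
t=18: 2,1,0,2
1,2,2,1
3,3,1,1
3,3,1,3
1,0,2,3
t=19: 2,1,0,2
2,3,2,1
2,1,2,1
1,1,2,3
2,1,2,3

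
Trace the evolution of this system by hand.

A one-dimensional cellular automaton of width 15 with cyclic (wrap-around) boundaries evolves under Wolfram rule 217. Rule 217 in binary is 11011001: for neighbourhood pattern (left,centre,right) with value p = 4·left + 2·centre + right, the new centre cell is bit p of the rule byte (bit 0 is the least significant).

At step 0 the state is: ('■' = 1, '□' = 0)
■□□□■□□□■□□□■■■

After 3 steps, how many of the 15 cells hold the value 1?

step 0: ■□□□■□□□■□□□■■■
step 1: ■■■□□■■□□■■□■■■
step 2: ■■■■□■■■□■■□■■■
step 3: ■■■■□■■■□■■□■■■

12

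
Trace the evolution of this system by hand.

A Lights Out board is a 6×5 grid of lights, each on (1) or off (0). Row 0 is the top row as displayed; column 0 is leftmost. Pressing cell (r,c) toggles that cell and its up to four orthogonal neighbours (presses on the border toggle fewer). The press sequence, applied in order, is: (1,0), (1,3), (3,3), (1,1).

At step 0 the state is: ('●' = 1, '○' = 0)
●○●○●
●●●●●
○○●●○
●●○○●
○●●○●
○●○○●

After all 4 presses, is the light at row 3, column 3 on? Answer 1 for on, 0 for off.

k=0  ●○●○●
●●●●●
○○●●○
●●○○●
○●●○●
○●○○●
k=1  ○○●○●
○○●●●
●○●●○
●●○○●
○●●○●
○●○○●
k=2  ○○●●●
○○○○○
●○●○○
●●○○●
○●●○●
○●○○●
k=3  ○○●●●
○○○○○
●○●●○
●●●●○
○●●●●
○●○○●
k=4  ○●●●●
●●●○○
●●●●○
●●●●○
○●●●●
○●○○●

1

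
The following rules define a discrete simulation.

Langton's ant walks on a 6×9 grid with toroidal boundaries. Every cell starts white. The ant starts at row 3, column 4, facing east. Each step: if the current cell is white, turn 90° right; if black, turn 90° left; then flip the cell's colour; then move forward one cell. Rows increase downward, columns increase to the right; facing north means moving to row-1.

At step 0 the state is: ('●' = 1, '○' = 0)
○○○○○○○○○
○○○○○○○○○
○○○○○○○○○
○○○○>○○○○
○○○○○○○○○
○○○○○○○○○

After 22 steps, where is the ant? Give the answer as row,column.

[0] ○○○○○○○○○
○○○○○○○○○
○○○○○○○○○
○○○○>○○○○
○○○○○○○○○
○○○○○○○○○
[1] ○○○○○○○○○
○○○○○○○○○
○○○○○○○○○
○○○○●○○○○
○○○○v○○○○
○○○○○○○○○
[2] ○○○○○○○○○
○○○○○○○○○
○○○○○○○○○
○○○○●○○○○
○○○<●○○○○
○○○○○○○○○
[3] ○○○○○○○○○
○○○○○○○○○
○○○○○○○○○
○○○^●○○○○
○○○●●○○○○
○○○○○○○○○
[4] ○○○○○○○○○
○○○○○○○○○
○○○○○○○○○
○○○●>○○○○
○○○●●○○○○
○○○○○○○○○
[5] ○○○○○○○○○
○○○○○○○○○
○○○○^○○○○
○○○●○○○○○
○○○●●○○○○
○○○○○○○○○
[6] ○○○○○○○○○
○○○○○○○○○
○○○○●>○○○
○○○●○○○○○
○○○●●○○○○
○○○○○○○○○
[7] ○○○○○○○○○
○○○○○○○○○
○○○○●●○○○
○○○●○v○○○
○○○●●○○○○
○○○○○○○○○
[8] ○○○○○○○○○
○○○○○○○○○
○○○○●●○○○
○○○●<●○○○
○○○●●○○○○
○○○○○○○○○
[9] ○○○○○○○○○
○○○○○○○○○
○○○○^●○○○
○○○●●●○○○
○○○●●○○○○
○○○○○○○○○
[10] ○○○○○○○○○
○○○○○○○○○
○○○<○●○○○
○○○●●●○○○
○○○●●○○○○
○○○○○○○○○
[11] ○○○○○○○○○
○○○^○○○○○
○○○●○●○○○
○○○●●●○○○
○○○●●○○○○
○○○○○○○○○
[12] ○○○○○○○○○
○○○●>○○○○
○○○●○●○○○
○○○●●●○○○
○○○●●○○○○
○○○○○○○○○
[13] ○○○○○○○○○
○○○●●○○○○
○○○●v●○○○
○○○●●●○○○
○○○●●○○○○
○○○○○○○○○
[14] ○○○○○○○○○
○○○●●○○○○
○○○<●●○○○
○○○●●●○○○
○○○●●○○○○
○○○○○○○○○
[15] ○○○○○○○○○
○○○●●○○○○
○○○○●●○○○
○○○v●●○○○
○○○●●○○○○
○○○○○○○○○
[16] ○○○○○○○○○
○○○●●○○○○
○○○○●●○○○
○○○○>●○○○
○○○●●○○○○
○○○○○○○○○
[17] ○○○○○○○○○
○○○●●○○○○
○○○○^●○○○
○○○○○●○○○
○○○●●○○○○
○○○○○○○○○
[18] ○○○○○○○○○
○○○●●○○○○
○○○<○●○○○
○○○○○●○○○
○○○●●○○○○
○○○○○○○○○
[19] ○○○○○○○○○
○○○^●○○○○
○○○●○●○○○
○○○○○●○○○
○○○●●○○○○
○○○○○○○○○
[20] ○○○○○○○○○
○○<○●○○○○
○○○●○●○○○
○○○○○●○○○
○○○●●○○○○
○○○○○○○○○
[21] ○○^○○○○○○
○○●○●○○○○
○○○●○●○○○
○○○○○●○○○
○○○●●○○○○
○○○○○○○○○
[22] ○○●>○○○○○
○○●○●○○○○
○○○●○●○○○
○○○○○●○○○
○○○●●○○○○
○○○○○○○○○

0,3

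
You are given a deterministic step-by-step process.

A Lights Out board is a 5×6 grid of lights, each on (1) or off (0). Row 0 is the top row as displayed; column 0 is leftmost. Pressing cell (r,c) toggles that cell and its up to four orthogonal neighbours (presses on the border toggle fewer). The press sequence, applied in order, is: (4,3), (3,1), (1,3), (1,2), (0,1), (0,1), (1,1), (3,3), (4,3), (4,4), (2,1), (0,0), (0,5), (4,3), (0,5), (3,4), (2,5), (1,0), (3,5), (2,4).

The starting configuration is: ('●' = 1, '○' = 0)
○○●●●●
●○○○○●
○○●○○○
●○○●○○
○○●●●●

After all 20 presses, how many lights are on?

12

t=0: ○○●●●●
●○○○○●
○○●○○○
●○○●○○
○○●●●●
t=1: ○○●●●●
●○○○○●
○○●○○○
●○○○○○
○○○○○●
t=2: ○○●●●●
●○○○○●
○●●○○○
○●●○○○
○●○○○●
t=3: ○○●○●●
●○●●●●
○●●●○○
○●●○○○
○●○○○●
t=4: ○○○○●●
●●○○●●
○●○●○○
○●●○○○
○●○○○●
t=5: ●●●○●●
●○○○●●
○●○●○○
○●●○○○
○●○○○●
t=6: ○○○○●●
●●○○●●
○●○●○○
○●●○○○
○●○○○●
t=7: ○●○○●●
○○●○●●
○○○●○○
○●●○○○
○●○○○●
t=8: ○●○○●●
○○●○●●
○○○○○○
○●○●●○
○●○●○●
t=9: ○●○○●●
○○●○●●
○○○○○○
○●○○●○
○●●○●●
t=10: ○●○○●●
○○●○●●
○○○○○○
○●○○○○
○●●●○○
t=11: ○●○○●●
○●●○●●
●●●○○○
○○○○○○
○●●●○○
t=12: ●○○○●●
●●●○●●
●●●○○○
○○○○○○
○●●●○○
t=13: ●○○○○○
●●●○●○
●●●○○○
○○○○○○
○●●●○○
t=14: ●○○○○○
●●●○●○
●●●○○○
○○○●○○
○●○○●○
t=15: ●○○○●●
●●●○●●
●●●○○○
○○○●○○
○●○○●○
t=16: ●○○○●●
●●●○●●
●●●○●○
○○○○●●
○●○○○○
t=17: ●○○○●●
●●●○●○
●●●○○●
○○○○●○
○●○○○○
t=18: ○○○○●●
○○●○●○
○●●○○●
○○○○●○
○●○○○○
t=19: ○○○○●●
○○●○●○
○●●○○○
○○○○○●
○●○○○●
t=20: ○○○○●●
○○●○○○
○●●●●●
○○○○●●
○●○○○●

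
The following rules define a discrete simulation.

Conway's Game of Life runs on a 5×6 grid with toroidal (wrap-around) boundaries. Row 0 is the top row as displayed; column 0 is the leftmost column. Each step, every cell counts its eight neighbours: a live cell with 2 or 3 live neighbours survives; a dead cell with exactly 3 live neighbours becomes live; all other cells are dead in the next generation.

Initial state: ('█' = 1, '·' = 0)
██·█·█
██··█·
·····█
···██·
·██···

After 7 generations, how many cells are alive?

gen 0: ██·█·█
██··█·
·····█
···██·
·██···
gen 1: ···███
·██·█·
█··█·█
··███·
·█···█
gen 2: ·█·█·█
·██···
█····█
·███··
█····█
gen 3: ·█··██
·██·██
█··█··
·██·█·
···█·█
gen 4: ·█····
·██···
█·····
███·██
·█·█·█
gen 5: ·█····
███···
···█··
··███·
···█·█
gen 6: ·█····
███···
····█·
··█···
···█··
gen 7: ██····
███···
··██··
···█··
··█···

9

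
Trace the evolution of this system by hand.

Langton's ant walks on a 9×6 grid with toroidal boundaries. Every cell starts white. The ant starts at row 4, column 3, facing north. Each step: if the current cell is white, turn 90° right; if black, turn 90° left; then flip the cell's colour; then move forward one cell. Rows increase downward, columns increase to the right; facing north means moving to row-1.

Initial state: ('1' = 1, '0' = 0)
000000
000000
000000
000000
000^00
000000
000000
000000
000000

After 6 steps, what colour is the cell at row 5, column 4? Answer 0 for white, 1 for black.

1

k=0  000000
000000
000000
000000
000^00
000000
000000
000000
000000
k=1  000000
000000
000000
000000
0001>0
000000
000000
000000
000000
k=2  000000
000000
000000
000000
000110
0000v0
000000
000000
000000
k=3  000000
000000
000000
000000
000110
000<10
000000
000000
000000
k=4  000000
000000
000000
000000
000^10
000110
000000
000000
000000
k=5  000000
000000
000000
000000
00<010
000110
000000
000000
000000
k=6  000000
000000
000000
00^000
001010
000110
000000
000000
000000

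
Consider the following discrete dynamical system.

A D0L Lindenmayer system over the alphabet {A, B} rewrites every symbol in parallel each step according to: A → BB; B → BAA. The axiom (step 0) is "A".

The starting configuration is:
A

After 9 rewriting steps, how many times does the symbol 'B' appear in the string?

2330

step 0: A
step 1: BB
step 2: BAABAA
step 3: BAABBBBBAABBBB
step 4: BAABBBBBAABAABAABAABAABBBBBAABAABAABAA
step 5: BAABBBBBAABAABAABAABAABBBBBAABBBBBAABBBBBAABBBBBAABBBBBAABAABAABAABAABBBBBAABBBBBAABBBBBAABBBB
step 6: BAABBBBBAABAABAABAABAABBBBBAABBBBBAABBBBBAABBBBBAABBBBBAAB…ABAABBBBBAABAABAABAABAABBBBBAABAABAABAABAABBBBBAABAABAABAA  (len 246)
step 7: BAABBBBBAABAABAABAABAABBBBBAABBBBBAABBBBBAABBBBBAABBBBBAAB…BBBBBAABBBBBAABBBBBAABAABAABAABAABBBBBAABBBBBAABBBBBAABBBB  (len 622)
step 8: BAABBBBBAABAABAABAABAABBBBBAABBBBBAABBBBBAABBBBBAABBBBBAAB…ABAABBBBBAABAABAABAABAABBBBBAABAABAABAABAABBBBBAABAABAABAA  (len 1606)
step 9: BAABBBBBAABAABAABAABAABBBBBAABBBBBAABBBBBAABBBBBAABBBBBAAB…BBBBBAABBBBBAABBBBBAABAABAABAABAABBBBBAABBBBBAABBBBBAABBBB  (len 4094)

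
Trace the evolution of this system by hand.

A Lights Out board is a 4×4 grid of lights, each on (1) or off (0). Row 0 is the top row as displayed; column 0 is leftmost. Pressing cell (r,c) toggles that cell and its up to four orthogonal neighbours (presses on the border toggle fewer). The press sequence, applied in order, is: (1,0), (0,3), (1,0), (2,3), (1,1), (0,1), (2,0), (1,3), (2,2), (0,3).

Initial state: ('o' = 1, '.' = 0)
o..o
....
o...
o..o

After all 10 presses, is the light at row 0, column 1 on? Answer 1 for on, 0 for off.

0

gen 0: o..o
....
o...
o..o
gen 1: ...o
oo..
....
o..o
gen 2: ..o.
oo.o
....
o..o
gen 3: o.o.
...o
o...
o..o
gen 4: o.o.
....
o.oo
o...
gen 5: ooo.
ooo.
oooo
o...
gen 6: ....
o.o.
oooo
o...
gen 7: ....
..o.
..oo
....
gen 8: ...o
...o
..o.
....
gen 9: ...o
..oo
.o.o
..o.
gen 10: ..o.
..o.
.o.o
..o.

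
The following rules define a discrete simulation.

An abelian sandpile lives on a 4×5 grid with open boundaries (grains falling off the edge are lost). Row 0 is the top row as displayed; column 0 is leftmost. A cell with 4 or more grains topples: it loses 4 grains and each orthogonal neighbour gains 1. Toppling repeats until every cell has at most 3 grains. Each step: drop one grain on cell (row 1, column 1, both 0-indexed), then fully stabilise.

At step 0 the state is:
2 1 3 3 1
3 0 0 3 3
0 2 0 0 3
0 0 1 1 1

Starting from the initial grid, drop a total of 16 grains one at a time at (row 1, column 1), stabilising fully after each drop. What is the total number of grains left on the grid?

t=0: 2 1 3 3 1
3 0 0 3 3
0 2 0 0 3
0 0 1 1 1
t=1: 2 1 3 3 1
3 1 0 3 3
0 2 0 0 3
0 0 1 1 1
t=2: 2 1 3 3 1
3 2 0 3 3
0 2 0 0 3
0 0 1 1 1
t=3: 2 1 3 3 1
3 3 0 3 3
0 2 0 0 3
0 0 1 1 1
t=4: 3 2 3 3 1
0 1 1 3 3
1 3 0 0 3
0 0 1 1 1
t=5: 3 2 3 3 1
0 2 1 3 3
1 3 0 0 3
0 0 1 1 1
t=6: 3 2 3 3 1
0 3 1 3 3
1 3 0 0 3
0 0 1 1 1
t=7: 3 3 3 3 1
1 1 2 3 3
2 0 1 0 3
0 1 1 1 1
t=8: 3 3 3 3 1
1 2 2 3 3
2 0 1 0 3
0 1 1 1 1
t=9: 3 3 3 3 1
1 3 2 3 3
2 0 1 0 3
0 1 1 1 1
t=10: 0 2 2 1 3
3 2 1 2 1
2 1 2 2 0
0 1 1 1 2
t=11: 0 2 2 1 3
3 3 1 2 1
2 1 2 2 0
0 1 1 1 2
t=12: 1 3 2 1 3
0 1 2 2 1
3 2 2 2 0
0 1 1 1 2
t=13: 1 3 2 1 3
0 2 2 2 1
3 2 2 2 0
0 1 1 1 2
t=14: 1 3 2 1 3
0 3 2 2 1
3 2 2 2 0
0 1 1 1 2
t=15: 2 0 3 1 3
1 1 3 2 1
3 3 2 2 0
0 1 1 1 2
t=16: 2 0 3 1 3
1 2 3 2 1
3 3 2 2 0
0 1 1 1 2

33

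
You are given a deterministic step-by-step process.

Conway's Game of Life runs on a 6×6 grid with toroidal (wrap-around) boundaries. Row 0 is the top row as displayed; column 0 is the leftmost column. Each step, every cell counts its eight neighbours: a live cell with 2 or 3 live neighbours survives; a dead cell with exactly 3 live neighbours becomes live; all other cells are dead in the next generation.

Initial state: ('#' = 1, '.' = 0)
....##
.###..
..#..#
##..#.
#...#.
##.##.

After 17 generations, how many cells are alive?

t=0: ....##
.###..
..#..#
##..#.
#...#.
##.##.
t=1: .....#
####.#
....##
##.##.
..#.#.
##.#..
t=2: ...#.#
.###..
......
###...
....#.
######
t=3: .....#
..###.
#..#..
.#....
....#.
###...
t=4: #...##
..####
.#.##.
......
#.#...
##...#
t=5: ..#...
.##...
.....#
.###..
#....#
....#.
t=6: .###..
.##...
#..#..
.##.##
######
.....#
t=7: ##.#..
#.....
#..###
......
......
.....#
t=8: ##...#
..##..
#...##
....##
......
#.....
t=9: ###..#
..##..
#.....
#...#.
.....#
##...#
t=10: ...###
..##.#
.#.#.#
#.....
.#..#.
..#.#.
t=11: .....#
.....#
.#.#.#
###.##
.#.#.#
..#...
t=12: ......
.....#
.#.#..
......
...#.#
#.#.#.
t=13: .....#
......
......
..#.#.
...###
...###
t=14: .....#
......
......
....##
..#...
#..#..
t=15: ......
......
......
......
...###
......
t=16: ......
......
......
....#.
....#.
....#.
t=17: ......
......
......
......
...###
......

3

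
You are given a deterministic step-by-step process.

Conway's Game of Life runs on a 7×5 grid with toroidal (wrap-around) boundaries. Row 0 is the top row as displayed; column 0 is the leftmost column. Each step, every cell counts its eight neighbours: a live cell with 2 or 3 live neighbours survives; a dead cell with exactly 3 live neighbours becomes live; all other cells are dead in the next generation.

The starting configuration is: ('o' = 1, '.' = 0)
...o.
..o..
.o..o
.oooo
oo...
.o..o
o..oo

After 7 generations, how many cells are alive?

5

[0] ...o.
..o..
.o..o
.oooo
oo...
.o..o
o..oo
[1] ..oo.
..oo.
.o..o
...oo
.....
.ooo.
o.oo.
[2] .....
.o..o
o...o
o..oo
....o
.o.oo
.....
[3] .....
....o
.o...
...o.
..o..
o..oo
.....
[4] .....
.....
.....
..o..
..o..
...oo
....o
[5] .....
.....
.....
.....
..o..
...oo
...oo
[6] .....
.....
.....
.....
...o.
..o.o
...oo
[7] .....
.....
.....
.....
...o.
..o.o
...oo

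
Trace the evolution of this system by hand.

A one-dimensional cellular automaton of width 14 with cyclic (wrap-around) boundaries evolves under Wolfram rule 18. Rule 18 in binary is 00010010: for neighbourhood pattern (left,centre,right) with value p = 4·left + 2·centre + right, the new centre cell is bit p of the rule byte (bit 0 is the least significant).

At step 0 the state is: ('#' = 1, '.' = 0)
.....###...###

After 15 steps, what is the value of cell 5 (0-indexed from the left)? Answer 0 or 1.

k=0  .....###...###
k=1  #...#...#.#...
k=2  .#.#.#.#...#.#
k=3  ........#.#...
k=4  .......#...#..
k=5  ......#.#.#.#.
k=6  .....#.......#
k=7  #...#.#.....#.
k=8  .#.#...#...#..
k=9  #...#.#.#.#.#.
k=10  .#.#..........
k=11  #...#.........
k=12  .#.#.#.......#
k=13  ......#.....#.
k=14  .....#.#...#.#
k=15  #...#...#.#...

0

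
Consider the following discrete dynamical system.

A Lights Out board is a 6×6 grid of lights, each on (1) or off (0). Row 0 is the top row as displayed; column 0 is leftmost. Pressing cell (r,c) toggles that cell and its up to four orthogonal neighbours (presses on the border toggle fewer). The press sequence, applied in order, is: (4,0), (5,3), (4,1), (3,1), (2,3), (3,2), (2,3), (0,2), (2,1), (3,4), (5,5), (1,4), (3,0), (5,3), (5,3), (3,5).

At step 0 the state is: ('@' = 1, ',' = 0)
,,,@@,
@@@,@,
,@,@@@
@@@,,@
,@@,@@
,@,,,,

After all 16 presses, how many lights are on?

t=0: ,,,@@,
@@@,@,
,@,@@@
@@@,,@
,@@,@@
,@,,,,
t=1: ,,,@@,
@@@,@,
,@,@@@
,@@,,@
@,@,@@
@@,,,,
t=2: ,,,@@,
@@@,@,
,@,@@@
,@@,,@
@,@@@@
@@@@@,
t=3: ,,,@@,
@@@,@,
,@,@@@
,,@,,@
,@,@@@
@,@@@,
t=4: ,,,@@,
@@@,@,
,,,@@@
@@,,,@
,,,@@@
@,@@@,
t=5: ,,,@@,
@@@@@,
,,@,,@
@@,@,@
,,,@@@
@,@@@,
t=6: ,,,@@,
@@@@@,
,,,,,@
@,@,,@
,,@@@@
@,@@@,
t=7: ,,,@@,
@@@,@,
,,@@@@
@,@@,@
,,@@@@
@,@@@,
t=8: ,@@,@,
@@,,@,
,,@@@@
@,@@,@
,,@@@@
@,@@@,
t=9: ,@@,@,
@,,,@,
@@,@@@
@@@@,@
,,@@@@
@,@@@,
t=10: ,@@,@,
@,,,@,
@@,@,@
@@@,@,
,,@@,@
@,@@@,
t=11: ,@@,@,
@,,,@,
@@,@,@
@@@,@,
,,@@,,
@,@@,@
t=12: ,@@,,,
@,,@,@
@@,@@@
@@@,@,
,,@@,,
@,@@,@
t=13: ,@@,,,
@,,@,@
,@,@@@
,,@,@,
@,@@,,
@,@@,@
t=14: ,@@,,,
@,,@,@
,@,@@@
,,@,@,
@,@,,,
@,,,@@
t=15: ,@@,,,
@,,@,@
,@,@@@
,,@,@,
@,@@,,
@,@@,@
t=16: ,@@,,,
@,,@,@
,@,@@,
,,@,,@
@,@@,@
@,@@,@

18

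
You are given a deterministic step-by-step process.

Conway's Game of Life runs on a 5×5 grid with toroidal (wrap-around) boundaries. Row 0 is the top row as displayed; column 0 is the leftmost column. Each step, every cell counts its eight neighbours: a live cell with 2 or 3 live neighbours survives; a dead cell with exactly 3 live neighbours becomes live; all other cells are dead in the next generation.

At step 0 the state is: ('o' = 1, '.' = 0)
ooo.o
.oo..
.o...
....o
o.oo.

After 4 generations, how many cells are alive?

5

step 0: ooo.o
.oo..
.o...
....o
o.oo.
step 1: ....o
...o.
ooo..
ooooo
..o..
step 2: ...o.
ooooo
.....
....o
..o..
step 3: o....
ooooo
.oo..
.....
...o.
step 4: o....
...oo
....o
..o..
.....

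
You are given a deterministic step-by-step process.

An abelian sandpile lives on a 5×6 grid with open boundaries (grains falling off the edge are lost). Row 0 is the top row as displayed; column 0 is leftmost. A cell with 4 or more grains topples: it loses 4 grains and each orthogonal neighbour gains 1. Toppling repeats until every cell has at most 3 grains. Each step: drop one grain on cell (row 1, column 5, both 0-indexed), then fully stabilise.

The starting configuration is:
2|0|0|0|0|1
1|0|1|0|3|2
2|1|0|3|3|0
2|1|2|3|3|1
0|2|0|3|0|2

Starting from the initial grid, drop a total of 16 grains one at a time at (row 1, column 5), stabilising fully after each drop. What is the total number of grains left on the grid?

45

step 0: 2|0|0|0|0|1
1|0|1|0|3|2
2|1|0|3|3|0
2|1|2|3|3|1
0|2|0|3|0|2
step 1: 2|0|0|0|0|1
1|0|1|0|3|3
2|1|0|3|3|0
2|1|2|3|3|1
0|2|0|3|0|2
step 2: 2|0|0|0|1|2
1|0|1|2|1|1
2|1|1|1|2|2
2|1|3|2|1|2
0|2|1|0|2|2
step 3: 2|0|0|0|1|2
1|0|1|2|1|2
2|1|1|1|2|2
2|1|3|2|1|2
0|2|1|0|2|2
step 4: 2|0|0|0|1|2
1|0|1|2|1|3
2|1|1|1|2|2
2|1|3|2|1|2
0|2|1|0|2|2
step 5: 2|0|0|0|1|3
1|0|1|2|2|0
2|1|1|1|2|3
2|1|3|2|1|2
0|2|1|0|2|2
step 6: 2|0|0|0|1|3
1|0|1|2|2|1
2|1|1|1|2|3
2|1|3|2|1|2
0|2|1|0|2|2
step 7: 2|0|0|0|1|3
1|0|1|2|2|2
2|1|1|1|2|3
2|1|3|2|1|2
0|2|1|0|2|2
step 8: 2|0|0|0|1|3
1|0|1|2|2|3
2|1|1|1|2|3
2|1|3|2|1|2
0|2|1|0|2|2
step 9: 2|0|0|0|2|0
1|0|1|2|3|2
2|1|1|1|3|0
2|1|3|2|1|3
0|2|1|0|2|2
step 10: 2|0|0|0|2|0
1|0|1|2|3|3
2|1|1|1|3|0
2|1|3|2|1|3
0|2|1|0|2|2
step 11: 2|0|0|0|3|1
1|0|1|3|1|1
2|1|1|2|0|2
2|1|3|2|2|3
0|2|1|0|2|2
step 12: 2|0|0|0|3|1
1|0|1|3|1|2
2|1|1|2|0|2
2|1|3|2|2|3
0|2|1|0|2|2
step 13: 2|0|0|0|3|1
1|0|1|3|1|3
2|1|1|2|0|2
2|1|3|2|2|3
0|2|1|0|2|2
step 14: 2|0|0|0|3|2
1|0|1|3|2|0
2|1|1|2|0|3
2|1|3|2|2|3
0|2|1|0|2|2
step 15: 2|0|0|0|3|2
1|0|1|3|2|1
2|1|1|2|0|3
2|1|3|2|2|3
0|2|1|0|2|2
step 16: 2|0|0|0|3|2
1|0|1|3|2|2
2|1|1|2|0|3
2|1|3|2|2|3
0|2|1|0|2|2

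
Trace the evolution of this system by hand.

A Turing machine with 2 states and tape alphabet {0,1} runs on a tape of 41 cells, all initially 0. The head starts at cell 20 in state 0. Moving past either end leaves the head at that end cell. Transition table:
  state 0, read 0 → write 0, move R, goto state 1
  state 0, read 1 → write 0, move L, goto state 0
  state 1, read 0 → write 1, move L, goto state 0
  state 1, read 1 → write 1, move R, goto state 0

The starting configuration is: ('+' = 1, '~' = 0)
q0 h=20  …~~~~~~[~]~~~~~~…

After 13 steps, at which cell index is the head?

27

step 0: q0 h=20  …~~~~~~[~]~~~~~~…
step 1: q1 h=21  …~~~~~~[~]~~~~~~…
step 2: q0 h=20  …~~~~~~[~]+~~~~~…
step 3: q1 h=21  …~~~~~~[+]~~~~~~…
step 4: q0 h=22  …~~~~~+[~]~~~~~~…
step 5: q1 h=23  …~~~~+~[~]~~~~~~…
step 6: q0 h=22  …~~~~~+[~]+~~~~~…
step 7: q1 h=23  …~~~~+~[+]~~~~~~…
step 8: q0 h=24  …~~~+~+[~]~~~~~~…
step 9: q1 h=25  …~~+~+~[~]~~~~~~…
step 10: q0 h=24  …~~~+~+[~]+~~~~~…
step 11: q1 h=25  …~~+~+~[+]~~~~~~…
step 12: q0 h=26  …~+~+~+[~]~~~~~~…
step 13: q1 h=27  …+~+~+~[~]~~~~~~…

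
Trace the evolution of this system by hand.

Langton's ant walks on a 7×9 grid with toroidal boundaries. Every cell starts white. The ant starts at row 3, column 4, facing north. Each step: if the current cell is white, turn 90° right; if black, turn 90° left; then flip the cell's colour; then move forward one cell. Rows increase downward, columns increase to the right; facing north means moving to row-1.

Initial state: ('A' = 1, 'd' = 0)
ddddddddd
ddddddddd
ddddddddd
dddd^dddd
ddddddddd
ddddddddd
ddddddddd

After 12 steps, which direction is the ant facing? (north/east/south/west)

north

k=0  ddddddddd
ddddddddd
ddddddddd
dddd^dddd
ddddddddd
ddddddddd
ddddddddd
k=1  ddddddddd
ddddddddd
ddddddddd
ddddA>ddd
ddddddddd
ddddddddd
ddddddddd
k=2  ddddddddd
ddddddddd
ddddddddd
ddddAAddd
dddddvddd
ddddddddd
ddddddddd
k=3  ddddddddd
ddddddddd
ddddddddd
ddddAAddd
dddd<Addd
ddddddddd
ddddddddd
k=4  ddddddddd
ddddddddd
ddddddddd
dddd^Addd
ddddAAddd
ddddddddd
ddddddddd
k=5  ddddddddd
ddddddddd
ddddddddd
ddd<dAddd
ddddAAddd
ddddddddd
ddddddddd
k=6  ddddddddd
ddddddddd
ddd^ddddd
dddAdAddd
ddddAAddd
ddddddddd
ddddddddd
k=7  ddddddddd
ddddddddd
dddA>dddd
dddAdAddd
ddddAAddd
ddddddddd
ddddddddd
k=8  ddddddddd
ddddddddd
dddAAdddd
dddAvAddd
ddddAAddd
ddddddddd
ddddddddd
k=9  ddddddddd
ddddddddd
dddAAdddd
ddd<AAddd
ddddAAddd
ddddddddd
ddddddddd
k=10  ddddddddd
ddddddddd
dddAAdddd
ddddAAddd
dddvAAddd
ddddddddd
ddddddddd
k=11  ddddddddd
ddddddddd
dddAAdddd
ddddAAddd
dd<AAAddd
ddddddddd
ddddddddd
k=12  ddddddddd
ddddddddd
dddAAdddd
dd^dAAddd
ddAAAAddd
ddddddddd
ddddddddd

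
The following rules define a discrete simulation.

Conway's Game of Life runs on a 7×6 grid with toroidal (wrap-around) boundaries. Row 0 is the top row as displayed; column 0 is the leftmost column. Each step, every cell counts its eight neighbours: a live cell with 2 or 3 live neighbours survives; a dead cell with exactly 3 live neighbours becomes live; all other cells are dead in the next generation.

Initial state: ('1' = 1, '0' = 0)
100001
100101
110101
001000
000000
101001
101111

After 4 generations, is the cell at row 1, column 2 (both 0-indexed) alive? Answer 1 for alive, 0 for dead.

1

0) 100001
100101
110101
001000
000000
101001
101111
1) 001000
001000
010101
111000
010000
101000
001100
2) 011000
011100
000100
000000
000000
001100
001100
3) 000000
010100
000100
000000
000000
001100
000000
4) 000000
001000
001000
000000
000000
000000
000000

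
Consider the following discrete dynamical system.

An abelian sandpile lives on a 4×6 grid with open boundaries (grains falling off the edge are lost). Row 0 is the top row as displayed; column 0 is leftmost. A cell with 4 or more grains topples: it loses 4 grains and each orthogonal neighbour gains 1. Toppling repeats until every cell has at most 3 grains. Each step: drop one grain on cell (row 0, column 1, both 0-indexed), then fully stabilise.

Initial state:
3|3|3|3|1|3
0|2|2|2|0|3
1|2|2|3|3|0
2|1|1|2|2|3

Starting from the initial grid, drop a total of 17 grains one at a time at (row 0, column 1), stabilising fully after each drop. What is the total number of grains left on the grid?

48

k=0  3|3|3|3|1|3
0|2|2|2|0|3
1|2|2|3|3|0
2|1|1|2|2|3
k=1  0|2|1|0|2|3
1|3|3|3|0|3
1|2|2|3|3|0
2|1|1|2|2|3
k=2  0|3|1|0|2|3
1|3|3|3|0|3
1|2|2|3|3|0
2|1|1|2|2|3
k=3  1|1|3|1|2|3
2|2|2|1|2|3
2|0|1|2|0|1
2|2|2|3|3|3
k=4  1|2|3|1|2|3
2|2|2|1|2|3
2|0|1|2|0|1
2|2|2|3|3|3
k=5  1|3|3|1|2|3
2|2|2|1|2|3
2|0|1|2|0|1
2|2|2|3|3|3
k=6  2|1|0|2|2|3
2|3|3|1|2|3
2|0|1|2|0|1
2|2|2|3|3|3
k=7  2|2|0|2|2|3
2|3|3|1|2|3
2|0|1|2|0|1
2|2|2|3|3|3
k=8  2|3|0|2|2|3
2|3|3|1|2|3
2|0|1|2|0|1
2|2|2|3|3|3
k=9  3|1|2|2|2|3
3|1|0|2|2|3
2|1|2|2|0|1
2|2|2|3|3|3
k=10  3|2|2|2|2|3
3|1|0|2|2|3
2|1|2|2|0|1
2|2|2|3|3|3
k=11  3|3|2|2|2|3
3|1|0|2|2|3
2|1|2|2|0|1
2|2|2|3|3|3
k=12  1|1|3|2|2|3
0|3|0|2|2|3
3|1|2|2|0|1
2|2|2|3|3|3
k=13  1|2|3|2|2|3
0|3|0|2|2|3
3|1|2|2|0|1
2|2|2|3|3|3
k=14  1|3|3|2|2|3
0|3|0|2|2|3
3|1|2|2|0|1
2|2|2|3|3|3
k=15  2|2|0|3|2|3
1|0|2|2|2|3
3|2|2|2|0|1
2|2|2|3|3|3
k=16  2|3|0|3|2|3
1|0|2|2|2|3
3|2|2|2|0|1
2|2|2|3|3|3
k=17  3|0|1|3|2|3
1|1|2|2|2|3
3|2|2|2|0|1
2|2|2|3|3|3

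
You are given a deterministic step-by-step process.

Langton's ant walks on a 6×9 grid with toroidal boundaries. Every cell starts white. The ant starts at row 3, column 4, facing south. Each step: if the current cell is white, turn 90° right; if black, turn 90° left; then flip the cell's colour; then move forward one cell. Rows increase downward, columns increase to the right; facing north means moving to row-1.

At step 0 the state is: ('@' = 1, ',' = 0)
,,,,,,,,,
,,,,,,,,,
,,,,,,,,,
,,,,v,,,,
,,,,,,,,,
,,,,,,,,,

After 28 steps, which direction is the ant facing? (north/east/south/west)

step 0: ,,,,,,,,,
,,,,,,,,,
,,,,,,,,,
,,,,v,,,,
,,,,,,,,,
,,,,,,,,,
step 1: ,,,,,,,,,
,,,,,,,,,
,,,,,,,,,
,,,<@,,,,
,,,,,,,,,
,,,,,,,,,
step 2: ,,,,,,,,,
,,,,,,,,,
,,,^,,,,,
,,,@@,,,,
,,,,,,,,,
,,,,,,,,,
step 3: ,,,,,,,,,
,,,,,,,,,
,,,@>,,,,
,,,@@,,,,
,,,,,,,,,
,,,,,,,,,
step 4: ,,,,,,,,,
,,,,,,,,,
,,,@@,,,,
,,,@v,,,,
,,,,,,,,,
,,,,,,,,,
step 5: ,,,,,,,,,
,,,,,,,,,
,,,@@,,,,
,,,@,>,,,
,,,,,,,,,
,,,,,,,,,
step 6: ,,,,,,,,,
,,,,,,,,,
,,,@@,,,,
,,,@,@,,,
,,,,,v,,,
,,,,,,,,,
step 7: ,,,,,,,,,
,,,,,,,,,
,,,@@,,,,
,,,@,@,,,
,,,,<@,,,
,,,,,,,,,
step 8: ,,,,,,,,,
,,,,,,,,,
,,,@@,,,,
,,,@^@,,,
,,,,@@,,,
,,,,,,,,,
step 9: ,,,,,,,,,
,,,,,,,,,
,,,@@,,,,
,,,@@>,,,
,,,,@@,,,
,,,,,,,,,
step 10: ,,,,,,,,,
,,,,,,,,,
,,,@@^,,,
,,,@@,,,,
,,,,@@,,,
,,,,,,,,,
step 11: ,,,,,,,,,
,,,,,,,,,
,,,@@@>,,
,,,@@,,,,
,,,,@@,,,
,,,,,,,,,
step 12: ,,,,,,,,,
,,,,,,,,,
,,,@@@@,,
,,,@@,v,,
,,,,@@,,,
,,,,,,,,,
step 13: ,,,,,,,,,
,,,,,,,,,
,,,@@@@,,
,,,@@<@,,
,,,,@@,,,
,,,,,,,,,
step 14: ,,,,,,,,,
,,,,,,,,,
,,,@@^@,,
,,,@@@@,,
,,,,@@,,,
,,,,,,,,,
step 15: ,,,,,,,,,
,,,,,,,,,
,,,@<,@,,
,,,@@@@,,
,,,,@@,,,
,,,,,,,,,
step 16: ,,,,,,,,,
,,,,,,,,,
,,,@,,@,,
,,,@v@@,,
,,,,@@,,,
,,,,,,,,,
step 17: ,,,,,,,,,
,,,,,,,,,
,,,@,,@,,
,,,@,>@,,
,,,,@@,,,
,,,,,,,,,
step 18: ,,,,,,,,,
,,,,,,,,,
,,,@,^@,,
,,,@,,@,,
,,,,@@,,,
,,,,,,,,,
step 19: ,,,,,,,,,
,,,,,,,,,
,,,@,@>,,
,,,@,,@,,
,,,,@@,,,
,,,,,,,,,
step 20: ,,,,,,,,,
,,,,,,^,,
,,,@,@,,,
,,,@,,@,,
,,,,@@,,,
,,,,,,,,,
step 21: ,,,,,,,,,
,,,,,,@>,
,,,@,@,,,
,,,@,,@,,
,,,,@@,,,
,,,,,,,,,
step 22: ,,,,,,,,,
,,,,,,@@,
,,,@,@,v,
,,,@,,@,,
,,,,@@,,,
,,,,,,,,,
step 23: ,,,,,,,,,
,,,,,,@@,
,,,@,@<@,
,,,@,,@,,
,,,,@@,,,
,,,,,,,,,
step 24: ,,,,,,,,,
,,,,,,^@,
,,,@,@@@,
,,,@,,@,,
,,,,@@,,,
,,,,,,,,,
step 25: ,,,,,,,,,
,,,,,<,@,
,,,@,@@@,
,,,@,,@,,
,,,,@@,,,
,,,,,,,,,
step 26: ,,,,,^,,,
,,,,,@,@,
,,,@,@@@,
,,,@,,@,,
,,,,@@,,,
,,,,,,,,,
step 27: ,,,,,@>,,
,,,,,@,@,
,,,@,@@@,
,,,@,,@,,
,,,,@@,,,
,,,,,,,,,
step 28: ,,,,,@@,,
,,,,,@v@,
,,,@,@@@,
,,,@,,@,,
,,,,@@,,,
,,,,,,,,,

south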